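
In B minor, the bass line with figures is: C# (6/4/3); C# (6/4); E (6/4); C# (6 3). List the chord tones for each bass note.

C# (6/4/3): C#, E, F#, A.
C# (6/4): C#, F#, A.
E (6/4): E, A, C#.
C# (6/3): C#, E, A.

C#, E, F#, A | C#, F#, A | E, A, C# | C#, E, A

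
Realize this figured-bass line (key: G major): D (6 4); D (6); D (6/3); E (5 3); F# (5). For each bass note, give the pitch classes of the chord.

D (6/4): D, G, B.
D (6/3): D, F#, B.
D (6/3): D, F#, B.
E (5/3): E, G, B.
F# (5/3): F#, A, C.

D, G, B | D, F#, B | D, F#, B | E, G, B | F#, A, C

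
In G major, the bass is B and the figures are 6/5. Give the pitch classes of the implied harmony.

The written figures 6/5 are shorthand for 6/5/3: the 3 is implied.
A third above B in this key is D.
A fifth above B in this key is F#.
A sixth above B in this key is G.
Together with the bass B, this spells G major seventh in first inversion.

B, D, F#, G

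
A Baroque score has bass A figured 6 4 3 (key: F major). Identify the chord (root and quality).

The figures 6 4 3 indicate a seventh chord in second inversion.
In second inversion the root lies a fourth above the bass: a fourth above A in F major is D.
The chord tones are A, C, D, F, giving D minor seventh.

D minor seventh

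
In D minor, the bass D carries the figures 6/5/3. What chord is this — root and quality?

Bb major seventh

The figures 6/5/3 indicate a seventh chord in first inversion.
In first inversion the root lies a sixth above the bass: a sixth above D in D minor is Bb.
The chord tones are D, F, A, Bb, giving Bb major seventh.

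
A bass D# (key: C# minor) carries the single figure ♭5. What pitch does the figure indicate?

Counting 4 letter steps above D# lands on A; in C# minor, that letter is A.
The b5 figure lowers it a semitone, giving Ab.

Ab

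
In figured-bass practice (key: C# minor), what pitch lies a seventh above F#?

E

Counting 6 letter steps above F# lands on E; in C# minor, that letter is E.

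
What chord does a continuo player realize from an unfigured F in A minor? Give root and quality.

An unfigured bass indicates a triad in root position.
In root position the bass is the root, so the root is F.
The chord tones are F, A, C, giving F major.

F major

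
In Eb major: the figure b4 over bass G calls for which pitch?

Cb

Counting 3 letter steps above G lands on C; in Eb major, that letter is C.
The b4 figure lowers it a semitone, giving Cb.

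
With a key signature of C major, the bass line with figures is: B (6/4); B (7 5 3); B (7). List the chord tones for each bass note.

B (6/4): B, E, G.
B (7/5/3): B, D, F, A.
B (7/5/3): B, D, F, A.

B, E, G | B, D, F, A | B, D, F, A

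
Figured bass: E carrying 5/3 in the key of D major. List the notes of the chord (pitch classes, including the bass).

E, G, B

A third above E in this key is G.
A fifth above E in this key is B.
Together with the bass E, this spells E minor in root position.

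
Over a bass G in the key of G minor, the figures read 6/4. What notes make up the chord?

A fourth above G in this key is C.
A sixth above G in this key is Eb.
Together with the bass G, this spells C minor in second inversion.

G, C, Eb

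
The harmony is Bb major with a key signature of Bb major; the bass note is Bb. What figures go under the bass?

no figures

Bb is the root of Bb major, so the chord is in root position.
A triad in root position is figured 5/3, conventionally abbreviated (no figures — root-position triad).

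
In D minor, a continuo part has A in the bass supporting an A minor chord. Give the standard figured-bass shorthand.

A is the root of A minor, so the chord is in root position.
A triad in root position is figured 5/3, conventionally abbreviated (no figures — root-position triad).

no figures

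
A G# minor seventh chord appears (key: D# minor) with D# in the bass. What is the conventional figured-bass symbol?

D# is the fifth of G# minor seventh, so the chord is in second inversion.
A seventh chord in second inversion is figured 6/4/3, conventionally abbreviated 4/3.

4/3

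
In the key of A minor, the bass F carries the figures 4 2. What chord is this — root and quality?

G dominant seventh

The figures 4 2 indicate a seventh chord in third inversion.
In third inversion the root lies a second above the bass: a second above F in A minor is G.
The chord tones are F, G, B, D, giving G dominant seventh.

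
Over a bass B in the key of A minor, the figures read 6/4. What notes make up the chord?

A fourth above B in this key is E.
A sixth above B in this key is G.
Together with the bass B, this spells E minor in second inversion.

B, E, G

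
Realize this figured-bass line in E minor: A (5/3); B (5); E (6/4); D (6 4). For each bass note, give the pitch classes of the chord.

A (5/3): A, C, E.
B (5/3): B, D, F#.
E (6/4): E, A, C.
D (6/4): D, G, B.

A, C, E | B, D, F# | E, A, C | D, G, B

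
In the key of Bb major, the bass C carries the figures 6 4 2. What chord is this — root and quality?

The figures 6 4 2 indicate a seventh chord in third inversion.
In third inversion the root lies a second above the bass: a second above C in Bb major is D.
The chord tones are C, D, F, A, giving D minor seventh.

D minor seventh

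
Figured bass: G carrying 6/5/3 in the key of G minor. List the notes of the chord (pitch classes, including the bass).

A third above G in this key is Bb.
A fifth above G in this key is D.
A sixth above G in this key is Eb.
Together with the bass G, this spells Eb major seventh in first inversion.

G, Bb, D, Eb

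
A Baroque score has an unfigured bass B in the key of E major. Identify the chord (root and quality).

An unfigured bass indicates a triad in root position.
In root position the bass is the root, so the root is B.
The chord tones are B, D#, F#, giving B major.

B major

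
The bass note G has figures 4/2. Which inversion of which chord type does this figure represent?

4/2 is shorthand for 6/4/2.
Intervals of 6/4/2 above the bass form a seventh chord; the bass is the seventh, so this is third inversion.

seventh chord, third inversion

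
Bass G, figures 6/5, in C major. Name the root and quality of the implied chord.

The figures 6/5 indicate a seventh chord in first inversion.
In first inversion the root lies a sixth above the bass: a sixth above G in C major is E.
The chord tones are G, B, D, E, giving E minor seventh.

E minor seventh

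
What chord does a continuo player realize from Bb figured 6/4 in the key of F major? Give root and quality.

E diminished

The figures 6/4 indicate a triad in second inversion.
In second inversion the root lies a fourth above the bass: a fourth above Bb in F major is E.
The chord tones are Bb, E, G, giving E diminished.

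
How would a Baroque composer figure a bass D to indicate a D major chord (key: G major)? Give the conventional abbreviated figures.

no figures

D is the root of D major, so the chord is in root position.
A triad in root position is figured 5/3, conventionally abbreviated (no figures — root-position triad).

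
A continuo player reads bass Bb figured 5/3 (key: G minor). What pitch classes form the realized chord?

A third above Bb in this key is D.
A fifth above Bb in this key is F.
Together with the bass Bb, this spells Bb major in root position.

Bb, D, F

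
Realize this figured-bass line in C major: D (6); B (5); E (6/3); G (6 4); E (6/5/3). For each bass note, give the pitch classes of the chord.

D (6/3): D, F, B.
B (5/3): B, D, F.
E (6/3): E, G, C.
G (6/4): G, C, E.
E (6/5/3): E, G, B, C.

D, F, B | B, D, F | E, G, C | G, C, E | E, G, B, C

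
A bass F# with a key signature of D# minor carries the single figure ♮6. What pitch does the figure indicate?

D

Counting 5 letter steps above F# lands on D; in D# minor, that letter is D#.
The ♮6 figure makes it natural, giving D.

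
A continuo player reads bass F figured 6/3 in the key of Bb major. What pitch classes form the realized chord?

A third above F in this key is A.
A sixth above F in this key is D.
Together with the bass F, this spells D minor in first inversion.

F, A, D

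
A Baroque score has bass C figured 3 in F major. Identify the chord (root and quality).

C major

The figures 3 indicate a triad in root position.
In root position the bass is the root, so the root is C.
The chord tones are C, E, G, giving C major.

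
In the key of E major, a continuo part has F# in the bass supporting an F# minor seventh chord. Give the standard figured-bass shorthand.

F# is the root of F# minor seventh, so the chord is in root position.
A seventh chord in root position is figured 7/5/3, conventionally abbreviated 7.

7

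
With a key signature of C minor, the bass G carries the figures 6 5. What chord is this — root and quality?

The figures 6 5 indicate a seventh chord in first inversion.
In first inversion the root lies a sixth above the bass: a sixth above G in C minor is Eb.
The chord tones are G, Bb, D, Eb, giving Eb major seventh.

Eb major seventh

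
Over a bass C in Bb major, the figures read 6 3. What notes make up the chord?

C, Eb, A

A third above C in this key is Eb.
A sixth above C in this key is A.
Together with the bass C, this spells A diminished in first inversion.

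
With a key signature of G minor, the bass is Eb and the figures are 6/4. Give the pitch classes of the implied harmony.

Eb, A, C

A fourth above Eb in this key is A.
A sixth above Eb in this key is C.
Together with the bass Eb, this spells A diminished in second inversion.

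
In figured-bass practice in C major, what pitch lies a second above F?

G

Counting 1 letter step above F lands on G; in C major, that letter is G.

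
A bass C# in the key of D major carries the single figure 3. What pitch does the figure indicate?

Counting 2 letter steps above C# lands on E; in D major, that letter is E.

E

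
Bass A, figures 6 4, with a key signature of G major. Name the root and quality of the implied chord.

D major

The figures 6 4 indicate a triad in second inversion.
In second inversion the root lies a fourth above the bass: a fourth above A in G major is D.
The chord tones are A, D, F#, giving D major.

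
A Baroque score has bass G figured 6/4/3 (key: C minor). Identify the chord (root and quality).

C minor seventh

The figures 6/4/3 indicate a seventh chord in second inversion.
In second inversion the root lies a fourth above the bass: a fourth above G in C minor is C.
The chord tones are G, Bb, C, Eb, giving C minor seventh.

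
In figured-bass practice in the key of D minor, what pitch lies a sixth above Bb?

Counting 5 letter steps above Bb lands on G; in D minor, that letter is G.

G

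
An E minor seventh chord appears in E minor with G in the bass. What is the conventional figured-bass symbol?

G is the third of E minor seventh, so the chord is in first inversion.
A seventh chord in first inversion is figured 6/5/3, conventionally abbreviated 6/5.

6/5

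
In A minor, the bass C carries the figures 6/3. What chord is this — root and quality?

A minor

The figures 6/3 indicate a triad in first inversion.
In first inversion the root lies a sixth above the bass: a sixth above C in A minor is A.
The chord tones are C, E, A, giving A minor.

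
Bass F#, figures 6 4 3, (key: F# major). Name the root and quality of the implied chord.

The figures 6 4 3 indicate a seventh chord in second inversion.
In second inversion the root lies a fourth above the bass: a fourth above F# in F# major is B.
The chord tones are F#, A#, B, D#, giving B major seventh.

B major seventh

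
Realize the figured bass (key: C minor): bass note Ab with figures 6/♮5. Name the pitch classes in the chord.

Ab, C, E, F

The written figures 6/♮5 are shorthand for 6/5/3: the 3 is implied.
A third above Ab in this key is C.
A fifth above Ab in this key is Eb, made natural (E) by the ♮ figure.
A sixth above Ab in this key is F.
Together with the bass Ab, this spells F minor-major seventh in first inversion.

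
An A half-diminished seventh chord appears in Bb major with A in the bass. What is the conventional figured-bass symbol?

A is the root of A half-diminished seventh, so the chord is in root position.
A seventh chord in root position is figured 7/5/3, conventionally abbreviated 7.

7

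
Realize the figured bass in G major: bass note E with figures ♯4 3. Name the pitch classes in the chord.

The written figures ♯4 3 are shorthand for 6/4/3: the 6 is implied.
A third above E in this key is G.
A fourth above E in this key is A, raised to A# by the sharp.
A sixth above E in this key is C.

E, G, A#, C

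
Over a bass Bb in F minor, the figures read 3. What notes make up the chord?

Bb, Db, F

The written figures 3 are shorthand for 5/3: the 5 is implied.
A third above Bb in this key is Db.
A fifth above Bb in this key is F.
Together with the bass Bb, this spells Bb minor in root position.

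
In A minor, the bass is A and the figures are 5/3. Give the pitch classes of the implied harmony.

A, C, E

A third above A in this key is C.
A fifth above A in this key is E.
Together with the bass A, this spells A minor in root position.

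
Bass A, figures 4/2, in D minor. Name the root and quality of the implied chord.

The figures 4/2 indicate a seventh chord in third inversion.
In third inversion the root lies a second above the bass: a second above A in D minor is Bb.
The chord tones are A, Bb, D, F, giving Bb major seventh.

Bb major seventh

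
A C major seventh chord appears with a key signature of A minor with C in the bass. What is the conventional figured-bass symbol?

7

C is the root of C major seventh, so the chord is in root position.
A seventh chord in root position is figured 7/5/3, conventionally abbreviated 7.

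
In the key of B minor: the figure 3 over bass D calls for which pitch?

Counting 2 letter steps above D lands on F; in B minor, that letter is F#.

F#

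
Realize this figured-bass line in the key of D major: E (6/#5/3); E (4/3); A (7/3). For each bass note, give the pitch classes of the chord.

E, G, B#, C# | E, G, A, C# | A, C#, E, G

E (6/#5/3): E, G, B#, C#.
E (6/4/3): E, G, A, C#.
A (7/5/3): A, C#, E, G.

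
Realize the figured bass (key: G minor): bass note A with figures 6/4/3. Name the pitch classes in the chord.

A third above A in this key is C.
A fourth above A in this key is D.
A sixth above A in this key is F.
Together with the bass A, this spells D minor seventh in second inversion.

A, C, D, F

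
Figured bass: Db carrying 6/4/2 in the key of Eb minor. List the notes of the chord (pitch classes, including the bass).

Db, Eb, Gb, Bb

A second above Db in this key is Eb.
A fourth above Db in this key is Gb.
A sixth above Db in this key is Bb.
Together with the bass Db, this spells Eb minor seventh in third inversion.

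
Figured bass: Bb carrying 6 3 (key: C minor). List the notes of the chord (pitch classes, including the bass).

Bb, D, G

A third above Bb in this key is D.
A sixth above Bb in this key is G.
Together with the bass Bb, this spells G minor in first inversion.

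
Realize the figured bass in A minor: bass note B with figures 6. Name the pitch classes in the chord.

B, D, G

The written figures 6 are shorthand for 6/3: the 3 is implied.
A third above B in this key is D.
A sixth above B in this key is G.
Together with the bass B, this spells G major in first inversion.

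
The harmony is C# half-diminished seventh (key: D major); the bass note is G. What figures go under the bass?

G is the fifth of C# half-diminished seventh, so the chord is in second inversion.
A seventh chord in second inversion is figured 6/4/3, conventionally abbreviated 4/3.

4/3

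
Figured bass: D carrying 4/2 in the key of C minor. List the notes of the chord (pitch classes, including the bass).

The written figures 4/2 are shorthand for 6/4/2: the 6 is implied.
A second above D in this key is Eb.
A fourth above D in this key is G.
A sixth above D in this key is Bb.
Together with the bass D, this spells Eb major seventh in third inversion.

D, Eb, G, Bb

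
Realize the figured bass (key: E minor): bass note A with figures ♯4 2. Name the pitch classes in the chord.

The written figures ♯4 2 are shorthand for 6/4/2: the 6 is implied.
A second above A in this key is B.
A fourth above A in this key is D, raised to D# by the sharp.
A sixth above A in this key is F#.
Together with the bass A, this spells B dominant seventh in third inversion.

A, B, D#, F#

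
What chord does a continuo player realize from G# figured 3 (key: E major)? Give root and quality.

The figures 3 indicate a triad in root position.
In root position the bass is the root, so the root is G#.
The chord tones are G#, B, D#, giving G# minor.

G# minor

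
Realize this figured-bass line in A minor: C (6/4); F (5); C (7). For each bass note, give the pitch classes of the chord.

C, F, A | F, A, C | C, E, G, B

C (6/4): C, F, A.
F (5/3): F, A, C.
C (7/5/3): C, E, G, B.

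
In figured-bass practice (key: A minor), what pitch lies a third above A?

Counting 2 letter steps above A lands on C; in A minor, that letter is C.

C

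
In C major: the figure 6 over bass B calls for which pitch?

Counting 5 letter steps above B lands on G; in C major, that letter is G.

G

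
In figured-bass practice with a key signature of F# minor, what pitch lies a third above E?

G#

Counting 2 letter steps above E lands on G; in F# minor, that letter is G#.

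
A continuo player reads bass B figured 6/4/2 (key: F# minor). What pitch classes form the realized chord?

A second above B in this key is C#.
A fourth above B in this key is E.
A sixth above B in this key is G#.
Together with the bass B, this spells C# minor seventh in third inversion.

B, C#, E, G#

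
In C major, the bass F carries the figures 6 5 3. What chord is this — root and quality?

D minor seventh

The figures 6 5 3 indicate a seventh chord in first inversion.
In first inversion the root lies a sixth above the bass: a sixth above F in C major is D.
The chord tones are F, A, C, D, giving D minor seventh.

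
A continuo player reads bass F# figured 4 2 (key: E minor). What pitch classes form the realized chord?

F#, G, B, D

The written figures 4 2 are shorthand for 6/4/2: the 6 is implied.
A second above F# in this key is G.
A fourth above F# in this key is B.
A sixth above F# in this key is D.
Together with the bass F#, this spells G major seventh in third inversion.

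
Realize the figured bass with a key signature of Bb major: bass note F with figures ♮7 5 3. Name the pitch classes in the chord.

A third above F in this key is A.
A fifth above F in this key is C.
A seventh above F in this key is Eb, made natural (E) by the ♮ figure.
Together with the bass F, this spells F major seventh in root position.

F, A, C, E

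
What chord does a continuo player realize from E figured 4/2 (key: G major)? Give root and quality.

The figures 4/2 indicate a seventh chord in third inversion.
In third inversion the root lies a second above the bass: a second above E in G major is F#.
The chord tones are E, F#, A, C, giving F# half-diminished seventh.

F# half-diminished seventh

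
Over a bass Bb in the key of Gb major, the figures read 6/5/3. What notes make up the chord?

Bb, Db, F, Gb

A third above Bb in this key is Db.
A fifth above Bb in this key is F.
A sixth above Bb in this key is Gb.
Together with the bass Bb, this spells Gb major seventh in first inversion.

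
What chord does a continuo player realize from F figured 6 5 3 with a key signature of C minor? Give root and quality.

D half-diminished seventh

The figures 6 5 3 indicate a seventh chord in first inversion.
In first inversion the root lies a sixth above the bass: a sixth above F in C minor is D.
The chord tones are F, Ab, C, D, giving D half-diminished seventh.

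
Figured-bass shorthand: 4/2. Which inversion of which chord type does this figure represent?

4/2 is shorthand for 6/4/2.
Intervals of 6/4/2 above the bass form a seventh chord; the bass is the seventh, so this is third inversion.

seventh chord, third inversion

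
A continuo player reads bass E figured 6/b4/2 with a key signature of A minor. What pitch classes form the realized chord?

E, F, Ab, C

A second above E in this key is F.
A fourth above E in this key is A, lowered to Ab by the flat.
A sixth above E in this key is C.
Together with the bass E, this spells F minor-major seventh in third inversion.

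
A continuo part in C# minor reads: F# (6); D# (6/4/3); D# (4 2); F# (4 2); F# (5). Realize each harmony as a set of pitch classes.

F# (6/3): F#, A, D#.
D# (6/4/3): D#, F#, G#, B.
D# (6/4/2): D#, E, G#, B.
F# (6/4/2): F#, G#, B, D#.
F# (5/3): F#, A, C#.

F#, A, D# | D#, F#, G#, B | D#, E, G#, B | F#, G#, B, D# | F#, A, C#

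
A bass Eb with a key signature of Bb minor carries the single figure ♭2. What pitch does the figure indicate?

Fb

Counting 1 letter step above Eb lands on F; in Bb minor, that letter is F.
The b2 figure lowers it a semitone, giving Fb.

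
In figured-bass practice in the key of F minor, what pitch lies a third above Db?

F

Counting 2 letter steps above Db lands on F; in F minor, that letter is F.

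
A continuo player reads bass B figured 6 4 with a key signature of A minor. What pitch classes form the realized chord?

B, E, G

A fourth above B in this key is E.
A sixth above B in this key is G.
Together with the bass B, this spells E minor in second inversion.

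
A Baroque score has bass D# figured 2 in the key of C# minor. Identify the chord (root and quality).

The figures 2 indicate a seventh chord in third inversion.
In third inversion the root lies a second above the bass: a second above D# in C# minor is E.
The chord tones are D#, E, G#, B, giving E major seventh.

E major seventh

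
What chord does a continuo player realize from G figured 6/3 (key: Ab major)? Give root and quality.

Eb major

The figures 6/3 indicate a triad in first inversion.
In first inversion the root lies a sixth above the bass: a sixth above G in Ab major is Eb.
The chord tones are G, Bb, Eb, giving Eb major.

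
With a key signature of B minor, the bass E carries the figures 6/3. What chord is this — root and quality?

C# diminished

The figures 6/3 indicate a triad in first inversion.
In first inversion the root lies a sixth above the bass: a sixth above E in B minor is C#.
The chord tones are E, G, C#, giving C# diminished.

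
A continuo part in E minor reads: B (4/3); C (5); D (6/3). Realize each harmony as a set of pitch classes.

B, D, E, G | C, E, G | D, F#, B

B (6/4/3): B, D, E, G.
C (5/3): C, E, G.
D (6/3): D, F#, B.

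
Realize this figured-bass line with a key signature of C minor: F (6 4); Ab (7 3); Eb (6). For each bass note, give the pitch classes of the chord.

F (6/4): F, Bb, D.
Ab (7/5/3): Ab, C, Eb, G.
Eb (6/3): Eb, G, C.

F, Bb, D | Ab, C, Eb, G | Eb, G, C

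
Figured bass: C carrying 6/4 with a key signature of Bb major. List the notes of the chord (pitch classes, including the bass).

C, F, A

A fourth above C in this key is F.
A sixth above C in this key is A.
Together with the bass C, this spells F major in second inversion.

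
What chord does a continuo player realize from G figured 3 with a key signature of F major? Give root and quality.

The figures 3 indicate a triad in root position.
In root position the bass is the root, so the root is G.
The chord tones are G, Bb, D, giving G minor.

G minor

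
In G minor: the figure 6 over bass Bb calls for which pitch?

G

Counting 5 letter steps above Bb lands on G; in G minor, that letter is G.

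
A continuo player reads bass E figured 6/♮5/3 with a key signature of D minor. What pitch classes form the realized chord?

E, G, B, C

A third above E in this key is G.
A fifth above E in this key is Bb, made natural (B) by the ♮ figure.
A sixth above E in this key is C.
Together with the bass E, this spells C major seventh in first inversion.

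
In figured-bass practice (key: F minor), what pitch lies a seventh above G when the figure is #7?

Counting 6 letter steps above G lands on F; in F minor, that letter is F.
The #7 figure raises it a semitone, giving F#.

F#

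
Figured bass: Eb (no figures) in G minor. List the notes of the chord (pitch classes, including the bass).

An unfigured bass implies 5/3.
A third above Eb in this key is G.
A fifth above Eb in this key is Bb.
Together with the bass Eb, this spells Eb major in root position.

Eb, G, Bb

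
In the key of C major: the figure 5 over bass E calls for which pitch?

B

Counting 4 letter steps above E lands on B; in C major, that letter is B.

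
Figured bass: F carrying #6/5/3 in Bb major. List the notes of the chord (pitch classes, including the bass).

A third above F in this key is A.
A fifth above F in this key is C.
A sixth above F in this key is D, raised to D# by the sharp.

F, A, C, D#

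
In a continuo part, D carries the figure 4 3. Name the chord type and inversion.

seventh chord, second inversion

4 3 is shorthand for 6/4/3.
Intervals of 6/4/3 above the bass form a seventh chord; the bass is the fifth, so this is second inversion.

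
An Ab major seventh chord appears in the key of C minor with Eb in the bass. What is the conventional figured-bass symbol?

Eb is the fifth of Ab major seventh, so the chord is in second inversion.
A seventh chord in second inversion is figured 6/4/3, conventionally abbreviated 4/3.

4/3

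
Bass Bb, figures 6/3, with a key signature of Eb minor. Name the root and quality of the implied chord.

The figures 6/3 indicate a triad in first inversion.
In first inversion the root lies a sixth above the bass: a sixth above Bb in Eb minor is Gb.
The chord tones are Bb, Db, Gb, giving Gb major.

Gb major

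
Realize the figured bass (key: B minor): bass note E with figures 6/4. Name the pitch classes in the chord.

E, A, C#

A fourth above E in this key is A.
A sixth above E in this key is C#.
Together with the bass E, this spells A major in second inversion.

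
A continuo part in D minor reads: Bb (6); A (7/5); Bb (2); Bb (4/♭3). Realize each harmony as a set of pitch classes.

Bb, D, G | A, C, E, G | Bb, C, E, G | Bb, Db, E, G

Bb (6/3): Bb, D, G.
A (7/5/3): A, C, E, G.
Bb (6/4/2): Bb, C, E, G.
Bb (6/4/b3): Bb, Db, E, G.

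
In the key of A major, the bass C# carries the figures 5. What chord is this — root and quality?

C# minor

The figures 5 indicate a triad in root position.
In root position the bass is the root, so the root is C#.
The chord tones are C#, E, G#, giving C# minor.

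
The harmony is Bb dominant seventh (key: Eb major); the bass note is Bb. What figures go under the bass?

Bb is the root of Bb dominant seventh, so the chord is in root position.
A seventh chord in root position is figured 7/5/3, conventionally abbreviated 7.

7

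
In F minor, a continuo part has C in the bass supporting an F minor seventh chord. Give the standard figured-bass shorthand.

4/3

C is the fifth of F minor seventh, so the chord is in second inversion.
A seventh chord in second inversion is figured 6/4/3, conventionally abbreviated 4/3.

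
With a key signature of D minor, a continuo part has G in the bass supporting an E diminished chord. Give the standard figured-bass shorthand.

6

G is the third of E diminished, so the chord is in first inversion.
A triad in first inversion is figured 6/3, conventionally abbreviated 6.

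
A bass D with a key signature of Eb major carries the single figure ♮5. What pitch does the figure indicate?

A

Counting 4 letter steps above D lands on A; in Eb major, that letter is Ab.
The ♮5 figure makes it natural, giving A.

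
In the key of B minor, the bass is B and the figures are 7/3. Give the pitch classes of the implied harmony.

B, D, F#, A

The written figures 7/3 are shorthand for 7/5/3: the 5 is implied.
A third above B in this key is D.
A fifth above B in this key is F#.
A seventh above B in this key is A.
Together with the bass B, this spells B minor seventh in root position.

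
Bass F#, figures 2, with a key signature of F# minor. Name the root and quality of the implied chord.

The figures 2 indicate a seventh chord in third inversion.
In third inversion the root lies a second above the bass: a second above F# in F# minor is G#.
The chord tones are F#, G#, B, D, giving G# half-diminished seventh.

G# half-diminished seventh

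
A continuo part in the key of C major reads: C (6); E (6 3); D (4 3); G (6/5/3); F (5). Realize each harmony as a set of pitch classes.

C (6/3): C, E, A.
E (6/3): E, G, C.
D (6/4/3): D, F, G, B.
G (6/5/3): G, B, D, E.
F (5/3): F, A, C.

C, E, A | E, G, C | D, F, G, B | G, B, D, E | F, A, C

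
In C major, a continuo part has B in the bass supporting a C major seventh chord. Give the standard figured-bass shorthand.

B is the seventh of C major seventh, so the chord is in third inversion.
A seventh chord in third inversion is figured 6/4/2, conventionally abbreviated 4/2.

4/2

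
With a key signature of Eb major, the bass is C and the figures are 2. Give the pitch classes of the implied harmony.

C, D, F, Ab

The written figures 2 are shorthand for 6/4/2: the 6/4 are implied.
A second above C in this key is D.
A fourth above C in this key is F.
A sixth above C in this key is Ab.
Together with the bass C, this spells D half-diminished seventh in third inversion.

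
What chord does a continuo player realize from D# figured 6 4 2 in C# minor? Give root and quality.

The figures 6 4 2 indicate a seventh chord in third inversion.
In third inversion the root lies a second above the bass: a second above D# in C# minor is E.
The chord tones are D#, E, G#, B, giving E major seventh.

E major seventh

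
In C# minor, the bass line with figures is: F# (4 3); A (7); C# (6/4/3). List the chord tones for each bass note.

F# (6/4/3): F#, A, B, D#.
A (7/5/3): A, C#, E, G#.
C# (6/4/3): C#, E, F#, A.

F#, A, B, D# | A, C#, E, G# | C#, E, F#, A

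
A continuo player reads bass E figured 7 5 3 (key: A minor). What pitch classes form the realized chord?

E, G, B, D

A third above E in this key is G.
A fifth above E in this key is B.
A seventh above E in this key is D.
Together with the bass E, this spells E minor seventh in root position.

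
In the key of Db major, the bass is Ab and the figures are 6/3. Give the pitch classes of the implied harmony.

Ab, C, F

A third above Ab in this key is C.
A sixth above Ab in this key is F.
Together with the bass Ab, this spells F minor in first inversion.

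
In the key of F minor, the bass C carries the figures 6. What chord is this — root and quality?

Ab major

The figures 6 indicate a triad in first inversion.
In first inversion the root lies a sixth above the bass: a sixth above C in F minor is Ab.
The chord tones are C, Eb, Ab, giving Ab major.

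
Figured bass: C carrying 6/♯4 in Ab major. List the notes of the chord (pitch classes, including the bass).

A fourth above C in this key is F, raised to F# by the sharp.
A sixth above C in this key is Ab.

C, F#, Ab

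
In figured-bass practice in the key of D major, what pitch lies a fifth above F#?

C#

Counting 4 letter steps above F# lands on C; in D major, that letter is C#.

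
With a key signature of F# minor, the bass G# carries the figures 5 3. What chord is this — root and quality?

The figures 5 3 indicate a triad in root position.
In root position the bass is the root, so the root is G#.
The chord tones are G#, B, D, giving G# diminished.

G# diminished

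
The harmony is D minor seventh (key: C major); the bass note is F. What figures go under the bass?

F is the third of D minor seventh, so the chord is in first inversion.
A seventh chord in first inversion is figured 6/5/3, conventionally abbreviated 6/5.

6/5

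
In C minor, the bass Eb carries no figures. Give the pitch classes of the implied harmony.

Eb, G, Bb

An unfigured bass implies 5/3.
A third above Eb in this key is G.
A fifth above Eb in this key is Bb.
Together with the bass Eb, this spells Eb major in root position.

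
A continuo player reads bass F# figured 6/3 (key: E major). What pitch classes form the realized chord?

F#, A, D#

A third above F# in this key is A.
A sixth above F# in this key is D#.
Together with the bass F#, this spells D# diminished in first inversion.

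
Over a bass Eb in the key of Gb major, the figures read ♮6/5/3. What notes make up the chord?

Eb, Gb, Bb, C

A third above Eb in this key is Gb.
A fifth above Eb in this key is Bb.
A sixth above Eb in this key is Cb, made natural (C) by the ♮ figure.
Together with the bass Eb, this spells C half-diminished seventh in first inversion.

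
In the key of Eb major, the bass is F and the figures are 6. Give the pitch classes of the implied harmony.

F, Ab, D

The written figures 6 are shorthand for 6/3: the 3 is implied.
A third above F in this key is Ab.
A sixth above F in this key is D.
Together with the bass F, this spells D diminished in first inversion.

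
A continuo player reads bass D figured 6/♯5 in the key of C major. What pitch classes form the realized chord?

D, F, A#, B

The written figures 6/♯5 are shorthand for 6/5/3: the 3 is implied.
A third above D in this key is F.
A fifth above D in this key is A, raised to A# by the sharp.
A sixth above D in this key is B.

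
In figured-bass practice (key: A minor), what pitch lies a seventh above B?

Counting 6 letter steps above B lands on A; in A minor, that letter is A.

A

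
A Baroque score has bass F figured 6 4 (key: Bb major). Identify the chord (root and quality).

The figures 6 4 indicate a triad in second inversion.
In second inversion the root lies a fourth above the bass: a fourth above F in Bb major is Bb.
The chord tones are F, Bb, D, giving Bb major.

Bb major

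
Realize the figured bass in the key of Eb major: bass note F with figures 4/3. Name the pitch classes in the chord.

F, Ab, Bb, D

The written figures 4/3 are shorthand for 6/4/3: the 6 is implied.
A third above F in this key is Ab.
A fourth above F in this key is Bb.
A sixth above F in this key is D.
Together with the bass F, this spells Bb dominant seventh in second inversion.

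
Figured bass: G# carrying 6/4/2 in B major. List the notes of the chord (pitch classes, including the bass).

G#, A#, C#, E

A second above G# in this key is A#.
A fourth above G# in this key is C#.
A sixth above G# in this key is E.
Together with the bass G#, this spells A# half-diminished seventh in third inversion.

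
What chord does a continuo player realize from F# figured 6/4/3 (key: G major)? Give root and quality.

The figures 6/4/3 indicate a seventh chord in second inversion.
In second inversion the root lies a fourth above the bass: a fourth above F# in G major is B.
The chord tones are F#, A, B, D, giving B minor seventh.

B minor seventh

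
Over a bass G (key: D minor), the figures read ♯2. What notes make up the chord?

The written figures ♯2 are shorthand for 6/4/2: the 6/4 are implied.
A second above G in this key is A, raised to A# by the sharp.
A fourth above G in this key is C.
A sixth above G in this key is E.

G, A#, C, E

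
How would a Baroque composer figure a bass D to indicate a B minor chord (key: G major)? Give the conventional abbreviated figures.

D is the third of B minor, so the chord is in first inversion.
A triad in first inversion is figured 6/3, conventionally abbreviated 6.

6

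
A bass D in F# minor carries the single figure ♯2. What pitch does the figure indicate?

E#

Counting 1 letter step above D lands on E; in F# minor, that letter is E.
The #2 figure raises it a semitone, giving E#.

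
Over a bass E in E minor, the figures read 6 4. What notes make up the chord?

A fourth above E in this key is A.
A sixth above E in this key is C.
Together with the bass E, this spells A minor in second inversion.

E, A, C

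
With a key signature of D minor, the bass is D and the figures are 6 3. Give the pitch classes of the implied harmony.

D, F, Bb

A third above D in this key is F.
A sixth above D in this key is Bb.
Together with the bass D, this spells Bb major in first inversion.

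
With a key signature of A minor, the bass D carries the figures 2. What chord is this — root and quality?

The figures 2 indicate a seventh chord in third inversion.
In third inversion the root lies a second above the bass: a second above D in A minor is E.
The chord tones are D, E, G, B, giving E minor seventh.

E minor seventh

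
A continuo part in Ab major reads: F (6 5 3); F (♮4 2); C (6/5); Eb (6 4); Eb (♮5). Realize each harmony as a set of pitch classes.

F, Ab, C, Db | F, G, B, Db | C, Eb, G, Ab | Eb, Ab, C | Eb, G, B

F (6/5/3): F, Ab, C, Db.
F (6/♮4/2): F, G, B, Db.
C (6/5/3): C, Eb, G, Ab.
Eb (6/4): Eb, Ab, C.
Eb (♮5/3): Eb, G, B.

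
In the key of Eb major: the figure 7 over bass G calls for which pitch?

Counting 6 letter steps above G lands on F; in Eb major, that letter is F.

F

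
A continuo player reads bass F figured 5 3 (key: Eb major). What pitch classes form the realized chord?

F, Ab, C

A third above F in this key is Ab.
A fifth above F in this key is C.
Together with the bass F, this spells F minor in root position.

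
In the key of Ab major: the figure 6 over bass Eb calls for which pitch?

Counting 5 letter steps above Eb lands on C; in Ab major, that letter is C.

C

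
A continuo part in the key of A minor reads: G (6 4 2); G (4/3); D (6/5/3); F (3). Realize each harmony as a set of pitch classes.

G (6/4/2): G, A, C, E.
G (6/4/3): G, B, C, E.
D (6/5/3): D, F, A, B.
F (5/3): F, A, C.

G, A, C, E | G, B, C, E | D, F, A, B | F, A, C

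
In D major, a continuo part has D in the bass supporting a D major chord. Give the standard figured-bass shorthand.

D is the root of D major, so the chord is in root position.
A triad in root position is figured 5/3, conventionally abbreviated (no figures — root-position triad).

no figures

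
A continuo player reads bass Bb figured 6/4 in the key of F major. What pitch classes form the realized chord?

A fourth above Bb in this key is E.
A sixth above Bb in this key is G.
Together with the bass Bb, this spells E diminished in second inversion.

Bb, E, G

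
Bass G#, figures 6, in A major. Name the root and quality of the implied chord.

E major

The figures 6 indicate a triad in first inversion.
In first inversion the root lies a sixth above the bass: a sixth above G# in A major is E.
The chord tones are G#, B, E, giving E major.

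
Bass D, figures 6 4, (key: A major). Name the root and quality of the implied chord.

The figures 6 4 indicate a triad in second inversion.
In second inversion the root lies a fourth above the bass: a fourth above D in A major is G#.
The chord tones are D, G#, B, giving G# diminished.

G# diminished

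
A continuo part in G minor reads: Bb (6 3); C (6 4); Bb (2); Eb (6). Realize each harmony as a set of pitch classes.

Bb, D, G | C, F, A | Bb, C, Eb, G | Eb, G, C

Bb (6/3): Bb, D, G.
C (6/4): C, F, A.
Bb (6/4/2): Bb, C, Eb, G.
Eb (6/3): Eb, G, C.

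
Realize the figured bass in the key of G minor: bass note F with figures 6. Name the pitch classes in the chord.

The written figures 6 are shorthand for 6/3: the 3 is implied.
A third above F in this key is A.
A sixth above F in this key is D.
Together with the bass F, this spells D minor in first inversion.

F, A, D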